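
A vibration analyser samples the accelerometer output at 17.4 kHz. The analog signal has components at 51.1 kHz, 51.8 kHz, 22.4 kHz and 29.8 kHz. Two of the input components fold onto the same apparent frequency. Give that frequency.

fs/2 = 8.7 kHz.
51.1 kHz mod fs = 16.3 kHz.
16.3 kHz > fs/2 = 8.7 kHz, folds to fs − 16.3 kHz = 1.1 kHz.
51.8 kHz mod fs = 17 kHz.
17 kHz > fs/2 = 8.7 kHz, folds to fs − 17 kHz = 0.4 kHz.
22.4 kHz mod fs = 5 kHz.
5 kHz ≤ fs/2 = 8.7 kHz, appears at 5 kHz.
29.8 kHz mod fs = 12.4 kHz.
12.4 kHz > fs/2 = 8.7 kHz, folds to fs − 12.4 kHz = 5 kHz.
22.4 kHz and 29.8 kHz both map to 5 kHz.

5 kHz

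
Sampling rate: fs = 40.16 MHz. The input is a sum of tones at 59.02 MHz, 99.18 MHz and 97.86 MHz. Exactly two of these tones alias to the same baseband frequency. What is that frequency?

18.86 MHz

fs/2 = 20.08 MHz.
59.02 MHz mod fs = 18.86 MHz.
18.86 MHz ≤ fs/2 = 20.08 MHz, appears at 18.86 MHz.
99.18 MHz mod fs = 18.86 MHz.
18.86 MHz ≤ fs/2 = 20.08 MHz, appears at 18.86 MHz.
97.86 MHz mod fs = 17.54 MHz.
17.54 MHz ≤ fs/2 = 20.08 MHz, appears at 17.54 MHz.
59.02 MHz and 99.18 MHz both map to 18.86 MHz.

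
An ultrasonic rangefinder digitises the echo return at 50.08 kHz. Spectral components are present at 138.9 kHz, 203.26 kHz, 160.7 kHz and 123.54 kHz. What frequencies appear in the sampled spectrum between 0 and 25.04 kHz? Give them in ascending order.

2.94 kHz, 10.46 kHz, 11.34 kHz, 23.38 kHz

fs/2 = 25.04 kHz.
138.9 kHz mod fs = 38.74 kHz.
38.74 kHz > fs/2 = 25.04 kHz, folds to fs − 38.74 kHz = 11.34 kHz.
203.26 kHz mod fs = 2.94 kHz.
2.94 kHz ≤ fs/2 = 25.04 kHz, appears at 2.94 kHz.
160.7 kHz mod fs = 10.46 kHz.
10.46 kHz ≤ fs/2 = 25.04 kHz, appears at 10.46 kHz.
123.54 kHz mod fs = 23.38 kHz.
23.38 kHz ≤ fs/2 = 25.04 kHz, appears at 23.38 kHz.
Distinct values: {2.94 kHz, 10.46 kHz, 11.34 kHz, 23.38 kHz}.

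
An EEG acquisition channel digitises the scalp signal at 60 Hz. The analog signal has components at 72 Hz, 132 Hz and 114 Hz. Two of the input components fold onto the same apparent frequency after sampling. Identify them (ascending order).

72 Hz, 132 Hz

fs/2 = 30 Hz.
72 Hz mod fs = 12 Hz.
12 Hz ≤ fs/2 = 30 Hz, appears at 12 Hz.
132 Hz mod fs = 12 Hz.
12 Hz ≤ fs/2 = 30 Hz, appears at 12 Hz.
114 Hz mod fs = 54 Hz.
54 Hz > fs/2 = 30 Hz, folds to fs − 54 Hz = 6 Hz.
72 Hz and 132 Hz both map to 12 Hz.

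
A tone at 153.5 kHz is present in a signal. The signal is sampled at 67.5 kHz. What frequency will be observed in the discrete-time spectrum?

153.5 kHz mod fs = 18.5 kHz.
18.5 kHz ≤ fs/2 = 33.75 kHz, appears at 18.5 kHz.

18.5 kHz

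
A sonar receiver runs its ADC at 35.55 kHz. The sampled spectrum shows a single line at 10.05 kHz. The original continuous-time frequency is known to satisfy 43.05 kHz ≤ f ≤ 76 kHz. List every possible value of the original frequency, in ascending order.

45.6 kHz, 61.05 kHz

Frequencies that alias to 10.05 kHz are k·fs ± 10.05 kHz for integer k ≥ 0.
k=0: 10.05 kHz.
k=1: 25.5 kHz, 45.6 kHz.
k=2: 61.05 kHz, 81.15 kHz.
k=3: 96.6 kHz, 116.7 kHz.
Within [43.05 kHz, 76 kHz]: 45.6 kHz, 61.05 kHz.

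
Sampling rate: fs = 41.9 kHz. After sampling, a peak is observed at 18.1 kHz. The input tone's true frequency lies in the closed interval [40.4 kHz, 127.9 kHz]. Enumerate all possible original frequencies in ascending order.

Frequencies that alias to 18.1 kHz are k·fs ± 18.1 kHz for integer k ≥ 0.
k=0: 18.1 kHz.
k=1: 23.8 kHz, 60 kHz.
k=2: 65.7 kHz, 101.9 kHz.
k=3: 107.6 kHz, 143.8 kHz.
k=4: 149.5 kHz, 185.7 kHz.
Within [40.4 kHz, 127.9 kHz]: 60 kHz, 65.7 kHz, 101.9 kHz, 107.6 kHz.

60 kHz, 65.7 kHz, 101.9 kHz, 107.6 kHz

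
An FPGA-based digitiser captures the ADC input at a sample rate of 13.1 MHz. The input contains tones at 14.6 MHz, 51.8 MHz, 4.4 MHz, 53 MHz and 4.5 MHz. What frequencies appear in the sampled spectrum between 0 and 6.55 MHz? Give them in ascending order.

0.6 MHz, 1.5 MHz, 4.4 MHz, 4.5 MHz

fs/2 = 6.55 MHz.
14.6 MHz mod fs = 1.5 MHz.
1.5 MHz ≤ fs/2 = 6.55 MHz, appears at 1.5 MHz.
51.8 MHz mod fs = 12.5 MHz.
12.5 MHz > fs/2 = 6.55 MHz, folds to fs − 12.5 MHz = 0.6 MHz.
4.4 MHz ≤ fs/2 = 6.55 MHz, passes unchanged.
53 MHz mod fs = 0.6 MHz.
0.6 MHz ≤ fs/2 = 6.55 MHz, appears at 0.6 MHz.
4.5 MHz ≤ fs/2 = 6.55 MHz, passes unchanged.
Distinct values: {0.6 MHz, 1.5 MHz, 4.4 MHz, 4.5 MHz}.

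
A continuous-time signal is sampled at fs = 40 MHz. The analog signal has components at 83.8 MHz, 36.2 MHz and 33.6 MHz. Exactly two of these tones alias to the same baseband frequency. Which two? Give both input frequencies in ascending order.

fs/2 = 20 MHz.
83.8 MHz mod fs = 3.8 MHz.
3.8 MHz ≤ fs/2 = 20 MHz, appears at 3.8 MHz.
36.2 MHz > fs/2 = 20 MHz, folds to fs − 36.2 MHz = 3.8 MHz.
33.6 MHz > fs/2 = 20 MHz, folds to fs − 33.6 MHz = 6.4 MHz.
36.2 MHz and 83.8 MHz both map to 3.8 MHz.

36.2 MHz, 83.8 MHz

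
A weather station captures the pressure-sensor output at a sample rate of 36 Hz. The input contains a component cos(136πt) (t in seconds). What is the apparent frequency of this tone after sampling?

ω = 136π rad/s → f = ω/(2π) = 68 Hz.
68 Hz mod fs = 32 Hz.
32 Hz > fs/2 = 18 Hz, folds to fs − 32 Hz = 4 Hz.

4 Hz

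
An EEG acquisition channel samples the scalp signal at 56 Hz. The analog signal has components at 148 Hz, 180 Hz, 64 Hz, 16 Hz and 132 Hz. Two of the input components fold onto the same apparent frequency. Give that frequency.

fs/2 = 28 Hz.
148 Hz mod fs = 36 Hz.
36 Hz > fs/2 = 28 Hz, folds to fs − 36 Hz = 20 Hz.
180 Hz mod fs = 12 Hz.
12 Hz ≤ fs/2 = 28 Hz, appears at 12 Hz.
64 Hz mod fs = 8 Hz.
8 Hz ≤ fs/2 = 28 Hz, appears at 8 Hz.
16 Hz ≤ fs/2 = 28 Hz, passes unchanged.
132 Hz mod fs = 20 Hz.
20 Hz ≤ fs/2 = 28 Hz, appears at 20 Hz.
132 Hz and 148 Hz both map to 20 Hz.

20 Hz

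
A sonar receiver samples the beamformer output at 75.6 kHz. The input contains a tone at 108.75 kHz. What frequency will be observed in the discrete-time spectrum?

108.75 kHz mod fs = 33.15 kHz.
33.15 kHz ≤ fs/2 = 37.8 kHz, appears at 33.15 kHz.

33.15 kHz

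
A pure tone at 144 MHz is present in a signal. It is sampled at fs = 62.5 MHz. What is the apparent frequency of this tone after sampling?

19 MHz

144 MHz mod fs = 19 MHz.
19 MHz ≤ fs/2 = 31.25 MHz, appears at 19 MHz.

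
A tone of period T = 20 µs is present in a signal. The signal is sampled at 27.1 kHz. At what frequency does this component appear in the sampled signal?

4.2 kHz

T = 20 µs → f = 1/T = 50 kHz.
50 kHz mod fs = 22.9 kHz.
22.9 kHz > fs/2 = 13.55 kHz, folds to fs − 22.9 kHz = 4.2 kHz.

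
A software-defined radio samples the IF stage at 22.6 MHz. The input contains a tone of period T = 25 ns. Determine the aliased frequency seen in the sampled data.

5.2 MHz

T = 25 ns → f = 1/T = 40 MHz.
40 MHz mod fs = 17.4 MHz.
17.4 MHz > fs/2 = 11.3 MHz, folds to fs − 17.4 MHz = 5.2 MHz.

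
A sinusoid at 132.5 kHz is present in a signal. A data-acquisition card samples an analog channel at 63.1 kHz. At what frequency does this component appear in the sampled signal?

6.3 kHz

132.5 kHz mod fs = 6.3 kHz.
6.3 kHz ≤ fs/2 = 31.55 kHz, appears at 6.3 kHz.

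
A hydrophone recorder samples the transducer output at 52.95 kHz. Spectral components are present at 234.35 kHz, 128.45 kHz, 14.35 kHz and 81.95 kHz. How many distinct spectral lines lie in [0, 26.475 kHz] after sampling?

3

fs/2 = 26.475 kHz.
234.35 kHz mod fs = 22.55 kHz.
22.55 kHz ≤ fs/2 = 26.475 kHz, appears at 22.55 kHz.
128.45 kHz mod fs = 22.55 kHz.
22.55 kHz ≤ fs/2 = 26.475 kHz, appears at 22.55 kHz.
14.35 kHz ≤ fs/2 = 26.475 kHz, passes unchanged.
81.95 kHz mod fs = 29 kHz.
29 kHz > fs/2 = 26.475 kHz, folds to fs − 29 kHz = 23.95 kHz.
Distinct values: {14.35 kHz, 22.55 kHz, 23.95 kHz} → 3.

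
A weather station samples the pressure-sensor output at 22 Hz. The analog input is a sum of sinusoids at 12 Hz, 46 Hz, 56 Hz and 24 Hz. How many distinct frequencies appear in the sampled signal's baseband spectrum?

fs/2 = 11 Hz.
12 Hz > fs/2 = 11 Hz, folds to fs − 12 Hz = 10 Hz.
46 Hz mod fs = 2 Hz.
2 Hz ≤ fs/2 = 11 Hz, appears at 2 Hz.
56 Hz mod fs = 12 Hz.
12 Hz > fs/2 = 11 Hz, folds to fs − 12 Hz = 10 Hz.
24 Hz mod fs = 2 Hz.
2 Hz ≤ fs/2 = 11 Hz, appears at 2 Hz.
Distinct values: {2 Hz, 10 Hz} → 2.

2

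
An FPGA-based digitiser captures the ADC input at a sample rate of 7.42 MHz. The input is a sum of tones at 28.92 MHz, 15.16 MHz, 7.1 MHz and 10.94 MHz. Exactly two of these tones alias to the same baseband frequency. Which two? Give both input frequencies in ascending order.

7.1 MHz, 15.16 MHz

fs/2 = 3.71 MHz.
28.92 MHz mod fs = 6.66 MHz.
6.66 MHz > fs/2 = 3.71 MHz, folds to fs − 6.66 MHz = 0.76 MHz.
15.16 MHz mod fs = 0.32 MHz.
0.32 MHz ≤ fs/2 = 3.71 MHz, appears at 0.32 MHz.
7.1 MHz > fs/2 = 3.71 MHz, folds to fs − 7.1 MHz = 0.32 MHz.
10.94 MHz mod fs = 3.52 MHz.
3.52 MHz ≤ fs/2 = 3.71 MHz, appears at 3.52 MHz.
7.1 MHz and 15.16 MHz both map to 0.32 MHz.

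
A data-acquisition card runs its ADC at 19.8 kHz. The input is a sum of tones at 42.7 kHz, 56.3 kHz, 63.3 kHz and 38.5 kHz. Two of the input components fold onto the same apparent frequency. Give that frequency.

fs/2 = 9.9 kHz.
42.7 kHz mod fs = 3.1 kHz.
3.1 kHz ≤ fs/2 = 9.9 kHz, appears at 3.1 kHz.
56.3 kHz mod fs = 16.7 kHz.
16.7 kHz > fs/2 = 9.9 kHz, folds to fs − 16.7 kHz = 3.1 kHz.
63.3 kHz mod fs = 3.9 kHz.
3.9 kHz ≤ fs/2 = 9.9 kHz, appears at 3.9 kHz.
38.5 kHz mod fs = 18.7 kHz.
18.7 kHz > fs/2 = 9.9 kHz, folds to fs − 18.7 kHz = 1.1 kHz.
42.7 kHz and 56.3 kHz both map to 3.1 kHz.

3.1 kHz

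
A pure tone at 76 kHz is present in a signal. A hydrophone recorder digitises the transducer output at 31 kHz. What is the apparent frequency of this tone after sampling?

14 kHz

76 kHz mod fs = 14 kHz.
14 kHz ≤ fs/2 = 15.5 kHz, appears at 14 kHz.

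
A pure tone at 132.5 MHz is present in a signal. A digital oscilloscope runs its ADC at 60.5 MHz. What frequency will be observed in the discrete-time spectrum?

132.5 MHz mod fs = 11.5 MHz.
11.5 MHz ≤ fs/2 = 30.25 MHz, appears at 11.5 MHz.

11.5 MHz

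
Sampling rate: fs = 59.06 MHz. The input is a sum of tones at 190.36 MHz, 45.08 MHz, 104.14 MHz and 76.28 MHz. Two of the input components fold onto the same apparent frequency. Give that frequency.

fs/2 = 29.53 MHz.
190.36 MHz mod fs = 13.18 MHz.
13.18 MHz ≤ fs/2 = 29.53 MHz, appears at 13.18 MHz.
45.08 MHz > fs/2 = 29.53 MHz, folds to fs − 45.08 MHz = 13.98 MHz.
104.14 MHz mod fs = 45.08 MHz.
45.08 MHz > fs/2 = 29.53 MHz, folds to fs − 45.08 MHz = 13.98 MHz.
76.28 MHz mod fs = 17.22 MHz.
17.22 MHz ≤ fs/2 = 29.53 MHz, appears at 17.22 MHz.
45.08 MHz and 104.14 MHz both map to 13.98 MHz.

13.98 MHz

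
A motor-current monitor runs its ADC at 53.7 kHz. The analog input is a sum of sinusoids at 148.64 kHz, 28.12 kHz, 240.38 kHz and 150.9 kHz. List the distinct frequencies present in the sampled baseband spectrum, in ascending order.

10.2 kHz, 12.46 kHz, 25.58 kHz

fs/2 = 26.85 kHz.
148.64 kHz mod fs = 41.24 kHz.
41.24 kHz > fs/2 = 26.85 kHz, folds to fs − 41.24 kHz = 12.46 kHz.
28.12 kHz > fs/2 = 26.85 kHz, folds to fs − 28.12 kHz = 25.58 kHz.
240.38 kHz mod fs = 25.58 kHz.
25.58 kHz ≤ fs/2 = 26.85 kHz, appears at 25.58 kHz.
150.9 kHz mod fs = 43.5 kHz.
43.5 kHz > fs/2 = 26.85 kHz, folds to fs − 43.5 kHz = 10.2 kHz.
Distinct values: {10.2 kHz, 12.46 kHz, 25.58 kHz}.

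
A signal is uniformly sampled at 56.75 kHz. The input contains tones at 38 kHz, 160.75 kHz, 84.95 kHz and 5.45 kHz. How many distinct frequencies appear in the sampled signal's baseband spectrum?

4

fs/2 = 28.375 kHz.
38 kHz > fs/2 = 28.375 kHz, folds to fs − 38 kHz = 18.75 kHz.
160.75 kHz mod fs = 47.25 kHz.
47.25 kHz > fs/2 = 28.375 kHz, folds to fs − 47.25 kHz = 9.5 kHz.
84.95 kHz mod fs = 28.2 kHz.
28.2 kHz ≤ fs/2 = 28.375 kHz, appears at 28.2 kHz.
5.45 kHz ≤ fs/2 = 28.375 kHz, passes unchanged.
Distinct values: {5.45 kHz, 9.5 kHz, 18.75 kHz, 28.2 kHz} → 4.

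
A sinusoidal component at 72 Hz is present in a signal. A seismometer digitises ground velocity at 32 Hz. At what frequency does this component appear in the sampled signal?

72 Hz mod fs = 8 Hz.
8 Hz ≤ fs/2 = 16 Hz, appears at 8 Hz.

8 Hz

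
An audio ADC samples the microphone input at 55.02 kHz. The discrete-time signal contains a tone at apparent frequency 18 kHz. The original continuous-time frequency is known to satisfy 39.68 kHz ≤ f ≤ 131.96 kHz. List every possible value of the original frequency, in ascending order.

73.02 kHz, 92.04 kHz, 128.04 kHz

Frequencies that alias to 18 kHz are k·fs ± 18 kHz for integer k ≥ 0.
k=0: 18 kHz.
k=1: 37.02 kHz, 73.02 kHz.
k=2: 92.04 kHz, 128.04 kHz.
k=3: 147.06 kHz, 183.06 kHz.
Within [39.68 kHz, 131.96 kHz]: 73.02 kHz, 92.04 kHz, 128.04 kHz.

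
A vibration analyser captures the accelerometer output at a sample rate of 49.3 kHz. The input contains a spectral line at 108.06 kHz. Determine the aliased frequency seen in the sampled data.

9.46 kHz

108.06 kHz mod fs = 9.46 kHz.
9.46 kHz ≤ fs/2 = 24.65 kHz, appears at 9.46 kHz.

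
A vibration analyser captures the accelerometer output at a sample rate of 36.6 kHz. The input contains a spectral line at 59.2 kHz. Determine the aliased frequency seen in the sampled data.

59.2 kHz mod fs = 22.6 kHz.
22.6 kHz > fs/2 = 18.3 kHz, folds to fs − 22.6 kHz = 14 kHz.

14 kHz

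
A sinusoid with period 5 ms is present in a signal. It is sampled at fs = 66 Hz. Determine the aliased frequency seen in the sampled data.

2 Hz

T = 5 ms → f = 1/T = 200 Hz.
200 Hz mod fs = 2 Hz.
2 Hz ≤ fs/2 = 33 Hz, appears at 2 Hz.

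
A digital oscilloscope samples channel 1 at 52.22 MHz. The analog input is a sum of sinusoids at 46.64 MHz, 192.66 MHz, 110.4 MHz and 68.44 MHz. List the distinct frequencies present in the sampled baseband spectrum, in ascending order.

5.58 MHz, 5.96 MHz, 16.22 MHz

fs/2 = 26.11 MHz.
46.64 MHz > fs/2 = 26.11 MHz, folds to fs − 46.64 MHz = 5.58 MHz.
192.66 MHz mod fs = 36 MHz.
36 MHz > fs/2 = 26.11 MHz, folds to fs − 36 MHz = 16.22 MHz.
110.4 MHz mod fs = 5.96 MHz.
5.96 MHz ≤ fs/2 = 26.11 MHz, appears at 5.96 MHz.
68.44 MHz mod fs = 16.22 MHz.
16.22 MHz ≤ fs/2 = 26.11 MHz, appears at 16.22 MHz.
Distinct values: {5.58 MHz, 5.96 MHz, 16.22 MHz}.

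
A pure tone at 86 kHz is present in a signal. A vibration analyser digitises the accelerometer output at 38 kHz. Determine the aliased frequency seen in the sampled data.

86 kHz mod fs = 10 kHz.
10 kHz ≤ fs/2 = 19 kHz, appears at 10 kHz.

10 kHz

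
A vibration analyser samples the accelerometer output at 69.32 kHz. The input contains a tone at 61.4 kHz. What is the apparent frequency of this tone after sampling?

7.92 kHz

61.4 kHz > fs/2 = 34.66 kHz, folds to fs − 61.4 kHz = 7.92 kHz.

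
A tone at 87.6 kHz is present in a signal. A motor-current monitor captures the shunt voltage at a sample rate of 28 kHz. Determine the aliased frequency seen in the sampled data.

3.6 kHz

87.6 kHz mod fs = 3.6 kHz.
3.6 kHz ≤ fs/2 = 14 kHz, appears at 3.6 kHz.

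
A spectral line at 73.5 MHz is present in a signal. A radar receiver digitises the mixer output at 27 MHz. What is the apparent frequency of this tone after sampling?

73.5 MHz mod fs = 19.5 MHz.
19.5 MHz > fs/2 = 13.5 MHz, folds to fs − 19.5 MHz = 7.5 MHz.

7.5 MHz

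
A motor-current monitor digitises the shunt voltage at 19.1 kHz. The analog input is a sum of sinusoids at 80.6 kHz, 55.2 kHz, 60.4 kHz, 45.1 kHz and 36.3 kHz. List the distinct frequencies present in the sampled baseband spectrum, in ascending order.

1.9 kHz, 2.1 kHz, 3.1 kHz, 4.2 kHz, 6.9 kHz

fs/2 = 9.55 kHz.
80.6 kHz mod fs = 4.2 kHz.
4.2 kHz ≤ fs/2 = 9.55 kHz, appears at 4.2 kHz.
55.2 kHz mod fs = 17 kHz.
17 kHz > fs/2 = 9.55 kHz, folds to fs − 17 kHz = 2.1 kHz.
60.4 kHz mod fs = 3.1 kHz.
3.1 kHz ≤ fs/2 = 9.55 kHz, appears at 3.1 kHz.
45.1 kHz mod fs = 6.9 kHz.
6.9 kHz ≤ fs/2 = 9.55 kHz, appears at 6.9 kHz.
36.3 kHz mod fs = 17.2 kHz.
17.2 kHz > fs/2 = 9.55 kHz, folds to fs − 17.2 kHz = 1.9 kHz.
Distinct values: {1.9 kHz, 2.1 kHz, 3.1 kHz, 4.2 kHz, 6.9 kHz}.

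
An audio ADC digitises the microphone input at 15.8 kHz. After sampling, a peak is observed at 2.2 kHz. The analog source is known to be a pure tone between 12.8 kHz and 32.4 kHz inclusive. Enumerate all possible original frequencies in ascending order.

13.6 kHz, 18 kHz, 29.4 kHz

Frequencies that alias to 2.2 kHz are k·fs ± 2.2 kHz for integer k ≥ 0.
k=0: 2.2 kHz.
k=1: 13.6 kHz, 18 kHz.
k=2: 29.4 kHz, 33.8 kHz.
k=3: 45.2 kHz, 49.6 kHz.
Within [12.8 kHz, 32.4 kHz]: 13.6 kHz, 18 kHz, 29.4 kHz.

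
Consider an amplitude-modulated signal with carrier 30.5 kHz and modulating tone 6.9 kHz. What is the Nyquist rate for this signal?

74.8 kHz

AM sidebands sit at fc ± fm = 23.6 kHz and 37.4 kHz.
Highest-frequency component: 37.4 kHz.
Nyquist rate = 2 × 37.4 kHz = 74.8 kHz.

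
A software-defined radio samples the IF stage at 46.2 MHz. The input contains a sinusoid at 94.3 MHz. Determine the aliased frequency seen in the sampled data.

1.9 MHz

94.3 MHz mod fs = 1.9 MHz.
1.9 MHz ≤ fs/2 = 23.1 MHz, appears at 1.9 MHz.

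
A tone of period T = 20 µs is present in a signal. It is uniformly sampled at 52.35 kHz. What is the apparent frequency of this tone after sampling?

2.35 kHz

T = 20 µs → f = 1/T = 50 kHz.
50 kHz > fs/2 = 26.175 kHz, folds to fs − 50 kHz = 2.35 kHz.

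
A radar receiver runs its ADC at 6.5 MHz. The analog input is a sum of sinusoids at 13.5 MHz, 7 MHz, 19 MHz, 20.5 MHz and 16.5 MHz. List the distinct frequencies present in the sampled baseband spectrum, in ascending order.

fs/2 = 3.25 MHz.
13.5 MHz mod fs = 0.5 MHz.
0.5 MHz ≤ fs/2 = 3.25 MHz, appears at 0.5 MHz.
7 MHz mod fs = 0.5 MHz.
0.5 MHz ≤ fs/2 = 3.25 MHz, appears at 0.5 MHz.
19 MHz mod fs = 6 MHz.
6 MHz > fs/2 = 3.25 MHz, folds to fs − 6 MHz = 0.5 MHz.
20.5 MHz mod fs = 1 MHz.
1 MHz ≤ fs/2 = 3.25 MHz, appears at 1 MHz.
16.5 MHz mod fs = 3.5 MHz.
3.5 MHz > fs/2 = 3.25 MHz, folds to fs − 3.5 MHz = 3 MHz.
Distinct values: {0.5 MHz, 1 MHz, 3 MHz}.

0.5 MHz, 1 MHz, 3 MHz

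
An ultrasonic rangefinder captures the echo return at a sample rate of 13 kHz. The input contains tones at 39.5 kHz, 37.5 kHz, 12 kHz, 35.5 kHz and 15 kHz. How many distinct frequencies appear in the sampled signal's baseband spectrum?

fs/2 = 6.5 kHz.
39.5 kHz mod fs = 0.5 kHz.
0.5 kHz ≤ fs/2 = 6.5 kHz, appears at 0.5 kHz.
37.5 kHz mod fs = 11.5 kHz.
11.5 kHz > fs/2 = 6.5 kHz, folds to fs − 11.5 kHz = 1.5 kHz.
12 kHz > fs/2 = 6.5 kHz, folds to fs − 12 kHz = 1 kHz.
35.5 kHz mod fs = 9.5 kHz.
9.5 kHz > fs/2 = 6.5 kHz, folds to fs − 9.5 kHz = 3.5 kHz.
15 kHz mod fs = 2 kHz.
2 kHz ≤ fs/2 = 6.5 kHz, appears at 2 kHz.
Distinct values: {0.5 kHz, 1 kHz, 1.5 kHz, 2 kHz, 3.5 kHz} → 5.

5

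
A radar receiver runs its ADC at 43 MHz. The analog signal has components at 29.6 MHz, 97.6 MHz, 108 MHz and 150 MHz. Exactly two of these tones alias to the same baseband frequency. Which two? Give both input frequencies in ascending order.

fs/2 = 21.5 MHz.
29.6 MHz > fs/2 = 21.5 MHz, folds to fs − 29.6 MHz = 13.4 MHz.
97.6 MHz mod fs = 11.6 MHz.
11.6 MHz ≤ fs/2 = 21.5 MHz, appears at 11.6 MHz.
108 MHz mod fs = 22 MHz.
22 MHz > fs/2 = 21.5 MHz, folds to fs − 22 MHz = 21 MHz.
150 MHz mod fs = 21 MHz.
21 MHz ≤ fs/2 = 21.5 MHz, appears at 21 MHz.
108 MHz and 150 MHz both map to 21 MHz.

108 MHz, 150 MHz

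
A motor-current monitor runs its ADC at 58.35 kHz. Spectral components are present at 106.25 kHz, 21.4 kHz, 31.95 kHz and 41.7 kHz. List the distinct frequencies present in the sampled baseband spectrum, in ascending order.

fs/2 = 29.175 kHz.
106.25 kHz mod fs = 47.9 kHz.
47.9 kHz > fs/2 = 29.175 kHz, folds to fs − 47.9 kHz = 10.45 kHz.
21.4 kHz ≤ fs/2 = 29.175 kHz, passes unchanged.
31.95 kHz > fs/2 = 29.175 kHz, folds to fs − 31.95 kHz = 26.4 kHz.
41.7 kHz > fs/2 = 29.175 kHz, folds to fs − 41.7 kHz = 16.65 kHz.
Distinct values: {10.45 kHz, 16.65 kHz, 21.4 kHz, 26.4 kHz}.

10.45 kHz, 16.65 kHz, 21.4 kHz, 26.4 kHz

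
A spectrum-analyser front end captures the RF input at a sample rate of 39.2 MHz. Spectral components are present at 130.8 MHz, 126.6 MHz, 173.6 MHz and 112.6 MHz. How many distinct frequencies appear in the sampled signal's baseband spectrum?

fs/2 = 19.6 MHz.
130.8 MHz mod fs = 13.2 MHz.
13.2 MHz ≤ fs/2 = 19.6 MHz, appears at 13.2 MHz.
126.6 MHz mod fs = 9 MHz.
9 MHz ≤ fs/2 = 19.6 MHz, appears at 9 MHz.
173.6 MHz mod fs = 16.8 MHz.
16.8 MHz ≤ fs/2 = 19.6 MHz, appears at 16.8 MHz.
112.6 MHz mod fs = 34.2 MHz.
34.2 MHz > fs/2 = 19.6 MHz, folds to fs − 34.2 MHz = 5 MHz.
Distinct values: {5 MHz, 9 MHz, 13.2 MHz, 16.8 MHz} → 4.

4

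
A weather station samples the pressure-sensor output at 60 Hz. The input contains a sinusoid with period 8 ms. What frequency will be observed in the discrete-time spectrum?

T = 8 ms → f = 1/T = 125 Hz.
125 Hz mod fs = 5 Hz.
5 Hz ≤ fs/2 = 30 Hz, appears at 5 Hz.

5 Hz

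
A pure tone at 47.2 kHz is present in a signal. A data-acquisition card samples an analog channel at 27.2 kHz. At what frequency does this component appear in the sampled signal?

7.2 kHz

47.2 kHz mod fs = 20 kHz.
20 kHz > fs/2 = 13.6 kHz, folds to fs − 20 kHz = 7.2 kHz.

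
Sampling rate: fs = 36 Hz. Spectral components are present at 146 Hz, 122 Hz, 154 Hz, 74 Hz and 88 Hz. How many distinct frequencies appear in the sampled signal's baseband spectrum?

fs/2 = 18 Hz.
146 Hz mod fs = 2 Hz.
2 Hz ≤ fs/2 = 18 Hz, appears at 2 Hz.
122 Hz mod fs = 14 Hz.
14 Hz ≤ fs/2 = 18 Hz, appears at 14 Hz.
154 Hz mod fs = 10 Hz.
10 Hz ≤ fs/2 = 18 Hz, appears at 10 Hz.
74 Hz mod fs = 2 Hz.
2 Hz ≤ fs/2 = 18 Hz, appears at 2 Hz.
88 Hz mod fs = 16 Hz.
16 Hz ≤ fs/2 = 18 Hz, appears at 16 Hz.
Distinct values: {2 Hz, 10 Hz, 14 Hz, 16 Hz} → 4.

4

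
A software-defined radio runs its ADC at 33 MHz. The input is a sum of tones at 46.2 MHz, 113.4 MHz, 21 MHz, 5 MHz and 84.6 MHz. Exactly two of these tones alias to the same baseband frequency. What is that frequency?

fs/2 = 16.5 MHz.
46.2 MHz mod fs = 13.2 MHz.
13.2 MHz ≤ fs/2 = 16.5 MHz, appears at 13.2 MHz.
113.4 MHz mod fs = 14.4 MHz.
14.4 MHz ≤ fs/2 = 16.5 MHz, appears at 14.4 MHz.
21 MHz > fs/2 = 16.5 MHz, folds to fs − 21 MHz = 12 MHz.
5 MHz ≤ fs/2 = 16.5 MHz, passes unchanged.
84.6 MHz mod fs = 18.6 MHz.
18.6 MHz > fs/2 = 16.5 MHz, folds to fs − 18.6 MHz = 14.4 MHz.
84.6 MHz and 113.4 MHz both map to 14.4 MHz.

14.4 MHz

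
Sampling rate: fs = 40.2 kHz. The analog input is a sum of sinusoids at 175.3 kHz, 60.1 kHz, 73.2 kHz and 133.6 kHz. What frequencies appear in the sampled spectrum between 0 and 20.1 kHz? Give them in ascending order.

fs/2 = 20.1 kHz.
175.3 kHz mod fs = 14.5 kHz.
14.5 kHz ≤ fs/2 = 20.1 kHz, appears at 14.5 kHz.
60.1 kHz mod fs = 19.9 kHz.
19.9 kHz ≤ fs/2 = 20.1 kHz, appears at 19.9 kHz.
73.2 kHz mod fs = 33 kHz.
33 kHz > fs/2 = 20.1 kHz, folds to fs − 33 kHz = 7.2 kHz.
133.6 kHz mod fs = 13 kHz.
13 kHz ≤ fs/2 = 20.1 kHz, appears at 13 kHz.
Distinct values: {7.2 kHz, 13 kHz, 14.5 kHz, 19.9 kHz}.

7.2 kHz, 13 kHz, 14.5 kHz, 19.9 kHz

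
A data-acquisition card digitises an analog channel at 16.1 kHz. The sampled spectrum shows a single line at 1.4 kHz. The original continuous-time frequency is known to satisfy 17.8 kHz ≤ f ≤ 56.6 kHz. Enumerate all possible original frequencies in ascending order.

Frequencies that alias to 1.4 kHz are k·fs ± 1.4 kHz for integer k ≥ 0.
k=0: 1.4 kHz.
k=1: 14.7 kHz, 17.5 kHz.
k=2: 30.8 kHz, 33.6 kHz.
k=3: 46.9 kHz, 49.7 kHz.
k=4: 63 kHz, 65.8 kHz.
Within [17.8 kHz, 56.6 kHz]: 30.8 kHz, 33.6 kHz, 46.9 kHz, 49.7 kHz.

30.8 kHz, 33.6 kHz, 46.9 kHz, 49.7 kHz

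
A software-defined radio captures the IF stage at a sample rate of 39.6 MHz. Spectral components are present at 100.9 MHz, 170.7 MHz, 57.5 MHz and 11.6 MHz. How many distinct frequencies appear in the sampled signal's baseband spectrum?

fs/2 = 19.8 MHz.
100.9 MHz mod fs = 21.7 MHz.
21.7 MHz > fs/2 = 19.8 MHz, folds to fs − 21.7 MHz = 17.9 MHz.
170.7 MHz mod fs = 12.3 MHz.
12.3 MHz ≤ fs/2 = 19.8 MHz, appears at 12.3 MHz.
57.5 MHz mod fs = 17.9 MHz.
17.9 MHz ≤ fs/2 = 19.8 MHz, appears at 17.9 MHz.
11.6 MHz ≤ fs/2 = 19.8 MHz, passes unchanged.
Distinct values: {11.6 MHz, 12.3 MHz, 17.9 MHz} → 3.

3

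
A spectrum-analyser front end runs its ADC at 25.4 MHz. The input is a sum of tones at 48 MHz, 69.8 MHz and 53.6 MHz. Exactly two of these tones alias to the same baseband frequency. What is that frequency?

2.8 MHz

fs/2 = 12.7 MHz.
48 MHz mod fs = 22.6 MHz.
22.6 MHz > fs/2 = 12.7 MHz, folds to fs − 22.6 MHz = 2.8 MHz.
69.8 MHz mod fs = 19 MHz.
19 MHz > fs/2 = 12.7 MHz, folds to fs − 19 MHz = 6.4 MHz.
53.6 MHz mod fs = 2.8 MHz.
2.8 MHz ≤ fs/2 = 12.7 MHz, appears at 2.8 MHz.
48 MHz and 53.6 MHz both map to 2.8 MHz.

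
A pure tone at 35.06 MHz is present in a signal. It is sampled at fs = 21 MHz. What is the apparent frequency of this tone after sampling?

35.06 MHz mod fs = 14.06 MHz.
14.06 MHz > fs/2 = 10.5 MHz, folds to fs − 14.06 MHz = 6.94 MHz.

6.94 MHz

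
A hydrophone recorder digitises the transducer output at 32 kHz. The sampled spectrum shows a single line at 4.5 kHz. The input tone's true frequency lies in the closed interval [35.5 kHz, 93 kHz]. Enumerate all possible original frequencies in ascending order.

Frequencies that alias to 4.5 kHz are k·fs ± 4.5 kHz for integer k ≥ 0.
k=0: 4.5 kHz.
k=1: 27.5 kHz, 36.5 kHz.
k=2: 59.5 kHz, 68.5 kHz.
k=3: 91.5 kHz, 100.5 kHz.
k=4: 123.5 kHz, 132.5 kHz.
Within [35.5 kHz, 93 kHz]: 36.5 kHz, 59.5 kHz, 68.5 kHz, 91.5 kHz.

36.5 kHz, 59.5 kHz, 68.5 kHz, 91.5 kHz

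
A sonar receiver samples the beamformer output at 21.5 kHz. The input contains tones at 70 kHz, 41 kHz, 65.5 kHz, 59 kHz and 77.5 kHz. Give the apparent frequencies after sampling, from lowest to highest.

1 kHz, 2 kHz, 5.5 kHz, 8.5 kHz

fs/2 = 10.75 kHz.
70 kHz mod fs = 5.5 kHz.
5.5 kHz ≤ fs/2 = 10.75 kHz, appears at 5.5 kHz.
41 kHz mod fs = 19.5 kHz.
19.5 kHz > fs/2 = 10.75 kHz, folds to fs − 19.5 kHz = 2 kHz.
65.5 kHz mod fs = 1 kHz.
1 kHz ≤ fs/2 = 10.75 kHz, appears at 1 kHz.
59 kHz mod fs = 16 kHz.
16 kHz > fs/2 = 10.75 kHz, folds to fs − 16 kHz = 5.5 kHz.
77.5 kHz mod fs = 13 kHz.
13 kHz > fs/2 = 10.75 kHz, folds to fs − 13 kHz = 8.5 kHz.
Distinct values: {1 kHz, 2 kHz, 5.5 kHz, 8.5 kHz}.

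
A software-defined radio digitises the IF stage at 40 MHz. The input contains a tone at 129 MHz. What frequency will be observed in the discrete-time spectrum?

9 MHz

129 MHz mod fs = 9 MHz.
9 MHz ≤ fs/2 = 20 MHz, appears at 9 MHz.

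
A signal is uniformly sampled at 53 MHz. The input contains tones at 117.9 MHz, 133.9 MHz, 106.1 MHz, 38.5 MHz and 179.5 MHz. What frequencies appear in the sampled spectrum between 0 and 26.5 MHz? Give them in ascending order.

0.1 MHz, 11.9 MHz, 14.5 MHz, 20.5 MHz, 25.1 MHz

fs/2 = 26.5 MHz.
117.9 MHz mod fs = 11.9 MHz.
11.9 MHz ≤ fs/2 = 26.5 MHz, appears at 11.9 MHz.
133.9 MHz mod fs = 27.9 MHz.
27.9 MHz > fs/2 = 26.5 MHz, folds to fs − 27.9 MHz = 25.1 MHz.
106.1 MHz mod fs = 0.1 MHz.
0.1 MHz ≤ fs/2 = 26.5 MHz, appears at 0.1 MHz.
38.5 MHz > fs/2 = 26.5 MHz, folds to fs − 38.5 MHz = 14.5 MHz.
179.5 MHz mod fs = 20.5 MHz.
20.5 MHz ≤ fs/2 = 26.5 MHz, appears at 20.5 MHz.
Distinct values: {0.1 MHz, 11.9 MHz, 14.5 MHz, 20.5 MHz, 25.1 MHz}.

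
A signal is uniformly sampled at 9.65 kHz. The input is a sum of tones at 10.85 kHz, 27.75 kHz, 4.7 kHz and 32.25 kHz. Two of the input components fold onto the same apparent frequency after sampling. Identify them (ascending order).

fs/2 = 4.825 kHz.
10.85 kHz mod fs = 1.2 kHz.
1.2 kHz ≤ fs/2 = 4.825 kHz, appears at 1.2 kHz.
27.75 kHz mod fs = 8.45 kHz.
8.45 kHz > fs/2 = 4.825 kHz, folds to fs − 8.45 kHz = 1.2 kHz.
4.7 kHz ≤ fs/2 = 4.825 kHz, passes unchanged.
32.25 kHz mod fs = 3.3 kHz.
3.3 kHz ≤ fs/2 = 4.825 kHz, appears at 3.3 kHz.
10.85 kHz and 27.75 kHz both map to 1.2 kHz.

10.85 kHz, 27.75 kHz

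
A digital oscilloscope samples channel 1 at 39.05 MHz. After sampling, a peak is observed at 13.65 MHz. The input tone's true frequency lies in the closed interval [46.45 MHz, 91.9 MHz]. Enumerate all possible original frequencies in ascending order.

52.7 MHz, 64.45 MHz, 91.75 MHz

Frequencies that alias to 13.65 MHz are k·fs ± 13.65 MHz for integer k ≥ 0.
k=0: 13.65 MHz.
k=1: 25.4 MHz, 52.7 MHz.
k=2: 64.45 MHz, 91.75 MHz.
k=3: 103.5 MHz, 130.8 MHz.
Within [46.45 MHz, 91.9 MHz]: 52.7 MHz, 64.45 MHz, 91.75 MHz.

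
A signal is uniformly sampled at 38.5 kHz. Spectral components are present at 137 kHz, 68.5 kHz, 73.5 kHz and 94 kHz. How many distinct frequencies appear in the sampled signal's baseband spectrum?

3

fs/2 = 19.25 kHz.
137 kHz mod fs = 21.5 kHz.
21.5 kHz > fs/2 = 19.25 kHz, folds to fs − 21.5 kHz = 17 kHz.
68.5 kHz mod fs = 30 kHz.
30 kHz > fs/2 = 19.25 kHz, folds to fs − 30 kHz = 8.5 kHz.
73.5 kHz mod fs = 35 kHz.
35 kHz > fs/2 = 19.25 kHz, folds to fs − 35 kHz = 3.5 kHz.
94 kHz mod fs = 17 kHz.
17 kHz ≤ fs/2 = 19.25 kHz, appears at 17 kHz.
Distinct values: {3.5 kHz, 8.5 kHz, 17 kHz} → 3.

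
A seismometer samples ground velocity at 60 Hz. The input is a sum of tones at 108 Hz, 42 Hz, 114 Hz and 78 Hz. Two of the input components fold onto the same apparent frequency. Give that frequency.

fs/2 = 30 Hz.
108 Hz mod fs = 48 Hz.
48 Hz > fs/2 = 30 Hz, folds to fs − 48 Hz = 12 Hz.
42 Hz > fs/2 = 30 Hz, folds to fs − 42 Hz = 18 Hz.
114 Hz mod fs = 54 Hz.
54 Hz > fs/2 = 30 Hz, folds to fs − 54 Hz = 6 Hz.
78 Hz mod fs = 18 Hz.
18 Hz ≤ fs/2 = 30 Hz, appears at 18 Hz.
42 Hz and 78 Hz both map to 18 Hz.

18 Hz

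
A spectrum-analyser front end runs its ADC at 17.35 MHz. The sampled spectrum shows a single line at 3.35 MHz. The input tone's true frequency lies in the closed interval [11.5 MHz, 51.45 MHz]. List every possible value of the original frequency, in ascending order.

Frequencies that alias to 3.35 MHz are k·fs ± 3.35 MHz for integer k ≥ 0.
k=0: 3.35 MHz.
k=1: 14 MHz, 20.7 MHz.
k=2: 31.35 MHz, 38.05 MHz.
k=3: 48.7 MHz, 55.4 MHz.
k=4: 66.05 MHz, 72.75 MHz.
Within [11.5 MHz, 51.45 MHz]: 14 MHz, 20.7 MHz, 31.35 MHz, 38.05 MHz, 48.7 MHz.

14 MHz, 20.7 MHz, 31.35 MHz, 38.05 MHz, 48.7 MHz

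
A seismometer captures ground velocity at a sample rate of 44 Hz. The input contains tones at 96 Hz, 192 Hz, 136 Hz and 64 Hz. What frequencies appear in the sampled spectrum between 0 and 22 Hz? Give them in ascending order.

4 Hz, 8 Hz, 16 Hz, 20 Hz

fs/2 = 22 Hz.
96 Hz mod fs = 8 Hz.
8 Hz ≤ fs/2 = 22 Hz, appears at 8 Hz.
192 Hz mod fs = 16 Hz.
16 Hz ≤ fs/2 = 22 Hz, appears at 16 Hz.
136 Hz mod fs = 4 Hz.
4 Hz ≤ fs/2 = 22 Hz, appears at 4 Hz.
64 Hz mod fs = 20 Hz.
20 Hz ≤ fs/2 = 22 Hz, appears at 20 Hz.
Distinct values: {4 Hz, 8 Hz, 16 Hz, 20 Hz}.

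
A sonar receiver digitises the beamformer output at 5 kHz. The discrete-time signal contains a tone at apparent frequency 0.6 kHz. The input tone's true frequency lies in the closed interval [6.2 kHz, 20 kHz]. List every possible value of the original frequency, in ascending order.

9.4 kHz, 10.6 kHz, 14.4 kHz, 15.6 kHz, 19.4 kHz

Frequencies that alias to 0.6 kHz are k·fs ± 0.6 kHz for integer k ≥ 0.
k=0: 0.6 kHz.
k=1: 4.4 kHz, 5.6 kHz.
k=2: 9.4 kHz, 10.6 kHz.
k=3: 14.4 kHz, 15.6 kHz.
k=4: 19.4 kHz, 20.6 kHz.
k=5: 24.4 kHz, 25.6 kHz.
Within [6.2 kHz, 20 kHz]: 9.4 kHz, 10.6 kHz, 14.4 kHz, 15.6 kHz, 19.4 kHz.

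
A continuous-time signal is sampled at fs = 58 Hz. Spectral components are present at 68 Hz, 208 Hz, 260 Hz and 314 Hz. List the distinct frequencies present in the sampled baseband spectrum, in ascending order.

10 Hz, 24 Hz, 28 Hz

fs/2 = 29 Hz.
68 Hz mod fs = 10 Hz.
10 Hz ≤ fs/2 = 29 Hz, appears at 10 Hz.
208 Hz mod fs = 34 Hz.
34 Hz > fs/2 = 29 Hz, folds to fs − 34 Hz = 24 Hz.
260 Hz mod fs = 28 Hz.
28 Hz ≤ fs/2 = 29 Hz, appears at 28 Hz.
314 Hz mod fs = 24 Hz.
24 Hz ≤ fs/2 = 29 Hz, appears at 24 Hz.
Distinct values: {10 Hz, 24 Hz, 28 Hz}.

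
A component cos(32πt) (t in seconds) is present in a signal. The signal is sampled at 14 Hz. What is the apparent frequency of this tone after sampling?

ω = 32π rad/s → f = ω/(2π) = 16 Hz.
16 Hz mod fs = 2 Hz.
2 Hz ≤ fs/2 = 7 Hz, appears at 2 Hz.

2 Hz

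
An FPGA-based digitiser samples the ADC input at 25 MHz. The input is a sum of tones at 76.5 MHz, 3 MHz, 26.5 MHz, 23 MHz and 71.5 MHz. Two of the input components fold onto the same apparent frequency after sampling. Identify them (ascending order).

26.5 MHz, 76.5 MHz

fs/2 = 12.5 MHz.
76.5 MHz mod fs = 1.5 MHz.
1.5 MHz ≤ fs/2 = 12.5 MHz, appears at 1.5 MHz.
3 MHz ≤ fs/2 = 12.5 MHz, passes unchanged.
26.5 MHz mod fs = 1.5 MHz.
1.5 MHz ≤ fs/2 = 12.5 MHz, appears at 1.5 MHz.
23 MHz > fs/2 = 12.5 MHz, folds to fs − 23 MHz = 2 MHz.
71.5 MHz mod fs = 21.5 MHz.
21.5 MHz > fs/2 = 12.5 MHz, folds to fs − 21.5 MHz = 3.5 MHz.
26.5 MHz and 76.5 MHz both map to 1.5 MHz.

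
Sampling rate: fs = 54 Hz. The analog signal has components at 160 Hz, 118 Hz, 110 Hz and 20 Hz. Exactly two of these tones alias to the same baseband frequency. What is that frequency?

2 Hz

fs/2 = 27 Hz.
160 Hz mod fs = 52 Hz.
52 Hz > fs/2 = 27 Hz, folds to fs − 52 Hz = 2 Hz.
118 Hz mod fs = 10 Hz.
10 Hz ≤ fs/2 = 27 Hz, appears at 10 Hz.
110 Hz mod fs = 2 Hz.
2 Hz ≤ fs/2 = 27 Hz, appears at 2 Hz.
20 Hz ≤ fs/2 = 27 Hz, passes unchanged.
110 Hz and 160 Hz both map to 2 Hz.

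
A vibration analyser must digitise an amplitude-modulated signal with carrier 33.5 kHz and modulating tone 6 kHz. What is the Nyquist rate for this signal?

79 kHz

AM sidebands sit at fc ± fm = 27.5 kHz and 39.5 kHz.
Highest-frequency component: 39.5 kHz.
Nyquist rate = 2 × 39.5 kHz = 79 kHz.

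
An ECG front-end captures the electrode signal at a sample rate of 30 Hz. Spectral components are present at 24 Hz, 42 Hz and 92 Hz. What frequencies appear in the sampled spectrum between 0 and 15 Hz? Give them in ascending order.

2 Hz, 6 Hz, 12 Hz

fs/2 = 15 Hz.
24 Hz > fs/2 = 15 Hz, folds to fs − 24 Hz = 6 Hz.
42 Hz mod fs = 12 Hz.
12 Hz ≤ fs/2 = 15 Hz, appears at 12 Hz.
92 Hz mod fs = 2 Hz.
2 Hz ≤ fs/2 = 15 Hz, appears at 2 Hz.
Distinct values: {2 Hz, 6 Hz, 12 Hz}.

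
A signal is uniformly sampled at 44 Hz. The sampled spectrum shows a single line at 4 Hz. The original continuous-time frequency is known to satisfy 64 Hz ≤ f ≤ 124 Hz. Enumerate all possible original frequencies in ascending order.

Frequencies that alias to 4 Hz are k·fs ± 4 Hz for integer k ≥ 0.
k=0: 4 Hz.
k=1: 40 Hz, 48 Hz.
k=2: 84 Hz, 92 Hz.
k=3: 128 Hz, 136 Hz.
Within [64 Hz, 124 Hz]: 84 Hz, 92 Hz.

84 Hz, 92 Hz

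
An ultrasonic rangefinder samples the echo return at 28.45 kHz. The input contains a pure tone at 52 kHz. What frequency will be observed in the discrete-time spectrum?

4.9 kHz

52 kHz mod fs = 23.55 kHz.
23.55 kHz > fs/2 = 14.225 kHz, folds to fs − 23.55 kHz = 4.9 kHz.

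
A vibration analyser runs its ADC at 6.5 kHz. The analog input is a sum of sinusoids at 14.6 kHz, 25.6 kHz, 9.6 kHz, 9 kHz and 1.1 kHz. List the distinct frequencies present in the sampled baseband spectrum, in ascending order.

fs/2 = 3.25 kHz.
14.6 kHz mod fs = 1.6 kHz.
1.6 kHz ≤ fs/2 = 3.25 kHz, appears at 1.6 kHz.
25.6 kHz mod fs = 6.1 kHz.
6.1 kHz > fs/2 = 3.25 kHz, folds to fs − 6.1 kHz = 0.4 kHz.
9.6 kHz mod fs = 3.1 kHz.
3.1 kHz ≤ fs/2 = 3.25 kHz, appears at 3.1 kHz.
9 kHz mod fs = 2.5 kHz.
2.5 kHz ≤ fs/2 = 3.25 kHz, appears at 2.5 kHz.
1.1 kHz ≤ fs/2 = 3.25 kHz, passes unchanged.
Distinct values: {0.4 kHz, 1.1 kHz, 1.6 kHz, 2.5 kHz, 3.1 kHz}.

0.4 kHz, 1.1 kHz, 1.6 kHz, 2.5 kHz, 3.1 kHz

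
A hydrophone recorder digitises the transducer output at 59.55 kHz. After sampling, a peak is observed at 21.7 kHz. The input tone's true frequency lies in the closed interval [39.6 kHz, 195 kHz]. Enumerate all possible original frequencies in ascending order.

Frequencies that alias to 21.7 kHz are k·fs ± 21.7 kHz for integer k ≥ 0.
k=0: 21.7 kHz.
k=1: 37.85 kHz, 81.25 kHz.
k=2: 97.4 kHz, 140.8 kHz.
k=3: 156.95 kHz, 200.35 kHz.
k=4: 216.5 kHz, 259.9 kHz.
Within [39.6 kHz, 195 kHz]: 81.25 kHz, 97.4 kHz, 140.8 kHz, 156.95 kHz.

81.25 kHz, 97.4 kHz, 140.8 kHz, 156.95 kHz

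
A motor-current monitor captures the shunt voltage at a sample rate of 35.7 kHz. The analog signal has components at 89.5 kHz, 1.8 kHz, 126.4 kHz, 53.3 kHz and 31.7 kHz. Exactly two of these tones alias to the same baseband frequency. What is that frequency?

17.6 kHz

fs/2 = 17.85 kHz.
89.5 kHz mod fs = 18.1 kHz.
18.1 kHz > fs/2 = 17.85 kHz, folds to fs − 18.1 kHz = 17.6 kHz.
1.8 kHz ≤ fs/2 = 17.85 kHz, passes unchanged.
126.4 kHz mod fs = 19.3 kHz.
19.3 kHz > fs/2 = 17.85 kHz, folds to fs − 19.3 kHz = 16.4 kHz.
53.3 kHz mod fs = 17.6 kHz.
17.6 kHz ≤ fs/2 = 17.85 kHz, appears at 17.6 kHz.
31.7 kHz > fs/2 = 17.85 kHz, folds to fs − 31.7 kHz = 4 kHz.
53.3 kHz and 89.5 kHz both map to 17.6 kHz.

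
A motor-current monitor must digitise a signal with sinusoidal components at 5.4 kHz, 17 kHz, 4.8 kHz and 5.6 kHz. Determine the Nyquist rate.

34 kHz

Highest-frequency component: 17 kHz.
Nyquist rate = 2 × 17 kHz = 34 kHz.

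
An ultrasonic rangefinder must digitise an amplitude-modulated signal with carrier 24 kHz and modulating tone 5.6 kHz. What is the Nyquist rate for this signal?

AM sidebands sit at fc ± fm = 18.4 kHz and 29.6 kHz.
Highest-frequency component: 29.6 kHz.
Nyquist rate = 2 × 29.6 kHz = 59.2 kHz.

59.2 kHz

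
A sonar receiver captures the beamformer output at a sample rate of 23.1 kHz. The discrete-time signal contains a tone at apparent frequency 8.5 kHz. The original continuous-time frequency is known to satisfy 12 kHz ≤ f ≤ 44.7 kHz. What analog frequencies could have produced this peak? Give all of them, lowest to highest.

14.6 kHz, 31.6 kHz, 37.7 kHz

Frequencies that alias to 8.5 kHz are k·fs ± 8.5 kHz for integer k ≥ 0.
k=0: 8.5 kHz.
k=1: 14.6 kHz, 31.6 kHz.
k=2: 37.7 kHz, 54.7 kHz.
k=3: 60.8 kHz, 77.8 kHz.
Within [12 kHz, 44.7 kHz]: 14.6 kHz, 31.6 kHz, 37.7 kHz.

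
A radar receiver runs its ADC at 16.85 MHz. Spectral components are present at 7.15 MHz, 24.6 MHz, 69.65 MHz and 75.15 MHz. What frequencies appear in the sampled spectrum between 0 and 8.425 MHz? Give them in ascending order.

2.25 MHz, 7.15 MHz, 7.75 MHz

fs/2 = 8.425 MHz.
7.15 MHz ≤ fs/2 = 8.425 MHz, passes unchanged.
24.6 MHz mod fs = 7.75 MHz.
7.75 MHz ≤ fs/2 = 8.425 MHz, appears at 7.75 MHz.
69.65 MHz mod fs = 2.25 MHz.
2.25 MHz ≤ fs/2 = 8.425 MHz, appears at 2.25 MHz.
75.15 MHz mod fs = 7.75 MHz.
7.75 MHz ≤ fs/2 = 8.425 MHz, appears at 7.75 MHz.
Distinct values: {2.25 MHz, 7.15 MHz, 7.75 MHz}.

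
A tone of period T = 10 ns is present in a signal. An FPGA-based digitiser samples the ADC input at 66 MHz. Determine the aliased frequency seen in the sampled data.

T = 10 ns → f = 1/T = 100 MHz.
100 MHz mod fs = 34 MHz.
34 MHz > fs/2 = 33 MHz, folds to fs − 34 MHz = 32 MHz.

32 MHz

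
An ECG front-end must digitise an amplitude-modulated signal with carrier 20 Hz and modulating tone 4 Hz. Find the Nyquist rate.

AM sidebands sit at fc ± fm = 16 Hz and 24 Hz.
Highest-frequency component: 24 Hz.
Nyquist rate = 2 × 24 Hz = 48 Hz.

48 Hz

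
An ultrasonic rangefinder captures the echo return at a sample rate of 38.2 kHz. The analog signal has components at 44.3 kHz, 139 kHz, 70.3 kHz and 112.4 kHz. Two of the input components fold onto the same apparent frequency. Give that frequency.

fs/2 = 19.1 kHz.
44.3 kHz mod fs = 6.1 kHz.
6.1 kHz ≤ fs/2 = 19.1 kHz, appears at 6.1 kHz.
139 kHz mod fs = 24.4 kHz.
24.4 kHz > fs/2 = 19.1 kHz, folds to fs − 24.4 kHz = 13.8 kHz.
70.3 kHz mod fs = 32.1 kHz.
32.1 kHz > fs/2 = 19.1 kHz, folds to fs − 32.1 kHz = 6.1 kHz.
112.4 kHz mod fs = 36 kHz.
36 kHz > fs/2 = 19.1 kHz, folds to fs − 36 kHz = 2.2 kHz.
44.3 kHz and 70.3 kHz both map to 6.1 kHz.

6.1 kHz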